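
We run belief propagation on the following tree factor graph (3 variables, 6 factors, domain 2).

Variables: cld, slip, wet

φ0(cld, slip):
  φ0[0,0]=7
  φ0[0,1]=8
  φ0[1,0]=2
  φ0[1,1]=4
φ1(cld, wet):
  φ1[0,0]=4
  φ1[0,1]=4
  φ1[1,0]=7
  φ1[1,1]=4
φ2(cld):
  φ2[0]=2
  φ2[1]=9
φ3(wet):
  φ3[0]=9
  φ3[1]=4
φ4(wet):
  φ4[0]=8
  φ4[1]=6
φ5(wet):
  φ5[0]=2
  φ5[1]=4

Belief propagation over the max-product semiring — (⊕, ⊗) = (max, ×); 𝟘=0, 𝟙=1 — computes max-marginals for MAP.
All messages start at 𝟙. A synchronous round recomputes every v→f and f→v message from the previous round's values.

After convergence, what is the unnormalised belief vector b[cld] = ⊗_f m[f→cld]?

init: all messages = 𝟙 over 2 values
r1 m[φ0→cld] = [8, 4]
r1 m[φ0→slip] = [7, 8]
r1 m[φ1→cld] = [4, 7]
r1 m[φ1→wet] = [7, 4]
r1 m[φ2→cld] = [2, 9]
r1 m[φ3→wet] = [9, 4]
r1 m[φ4→wet] = [8, 6]
r1 m[φ5→wet] = [2, 4]
r1 m[cld→φ0] = [1, 1]
r1 m[cld→φ1] = [1, 1]
r1 m[cld→φ2] = [1, 1]
r1 m[slip→φ0] = [1, 1]
r1 m[wet→φ1] = [1, 1]
r1 m[wet→φ3] = [1, 1]
r1 m[wet→φ4] = [1, 1]
r1 m[wet→φ5] = [1, 1]
r2 m[φ0→cld] = [8, 4]
r2 m[φ0→slip] = [7, 8]
r2 m[φ1→cld] = [4, 7]
r2 m[φ1→wet] = [7, 4]
r2 m[φ2→cld] = [2, 9]
r2 m[φ3→wet] = [9, 4]
r2 m[φ4→wet] = [8, 6]
r2 m[φ5→wet] = [2, 4]
r2 m[cld→φ0] = [8, 63]
r2 m[cld→φ1] = [16, 36]
r2 m[cld→φ2] = [32, 28]
r2 m[slip→φ0] = [1, 1]
r2 m[wet→φ1] = [144, 96]
r2 m[wet→φ3] = [112, 96]
r2 m[wet→φ4] = [126, 64]
r2 m[wet→φ5] = [504, 96]
r3 m[φ0→cld] = [8, 4]
r3 m[φ0→slip] = [126, 252]
r3 m[φ1→cld] = [576, 1008]
r3 m[φ1→wet] = [252, 144]
r3 m[φ2→cld] = [2, 9]
r3 m[φ3→wet] = [9, 4]
r3 m[φ4→wet] = [8, 6]
r3 m[φ5→wet] = [2, 4]
r3 m[cld→φ0] = [8, 63]
r3 m[cld→φ1] = [16, 36]
r3 m[cld→φ2] = [32, 28]
r3 m[slip→φ0] = [1, 1]
r3 m[wet→φ1] = [144, 96]
r3 m[wet→φ3] = [112, 96]
r3 m[wet→φ4] = [126, 64]
r3 m[wet→φ5] = [504, 96]
r4 m[φ0→cld] = [8, 4]
r4 m[φ0→slip] = [126, 252]
r4 m[φ1→cld] = [576, 1008]
r4 m[φ1→wet] = [252, 144]
r4 m[φ2→cld] = [2, 9]
r4 m[φ3→wet] = [9, 4]
r4 m[φ4→wet] = [8, 6]
r4 m[φ5→wet] = [2, 4]
r4 m[cld→φ0] = [1152, 9072]
r4 m[cld→φ1] = [16, 36]
r4 m[cld→φ2] = [4608, 4032]
r4 m[slip→φ0] = [1, 1]
r4 m[wet→φ1] = [144, 96]
r4 m[wet→φ3] = [4032, 3456]
r4 m[wet→φ4] = [4536, 2304]
r4 m[wet→φ5] = [18144, 3456]
r5 m[φ0→cld] = [8, 4]
r5 m[φ0→slip] = [18144, 36288]
r5 m[φ1→cld] = [576, 1008]
r5 m[φ1→wet] = [252, 144]
r5 m[φ2→cld] = [2, 9]
r5 m[φ3→wet] = [9, 4]
r5 m[φ4→wet] = [8, 6]
r5 m[φ5→wet] = [2, 4]
r5 m[cld→φ0] = [1152, 9072]
r5 m[cld→φ1] = [16, 36]
r5 m[cld→φ2] = [4608, 4032]
r5 m[slip→φ0] = [1, 1]
r5 m[wet→φ1] = [144, 96]
r5 m[wet→φ3] = [4032, 3456]
r5 m[wet→φ4] = [4536, 2304]
r5 m[wet→φ5] = [18144, 3456]
r6 m[φ0→cld] = [8, 4]
r6 m[φ0→slip] = [18144, 36288]
r6 m[φ1→cld] = [576, 1008]
r6 m[φ1→wet] = [252, 144]
r6 m[φ2→cld] = [2, 9]
r6 m[φ3→wet] = [9, 4]
r6 m[φ4→wet] = [8, 6]
r6 m[φ5→wet] = [2, 4]
r6 m[cld→φ0] = [1152, 9072]
r6 m[cld→φ1] = [16, 36]
r6 m[cld→φ2] = [4608, 4032]
r6 m[slip→φ0] = [1, 1]
r6 m[wet→φ1] = [144, 96]
r6 m[wet→φ3] = [4032, 3456]
r6 m[wet→φ4] = [4536, 2304]
r6 m[wet→φ5] = [18144, 3456]
fixed point reached at round 6
b[cld] = ⊗ incoming = [9216, 36288]

b[cld] = [9216, 36288]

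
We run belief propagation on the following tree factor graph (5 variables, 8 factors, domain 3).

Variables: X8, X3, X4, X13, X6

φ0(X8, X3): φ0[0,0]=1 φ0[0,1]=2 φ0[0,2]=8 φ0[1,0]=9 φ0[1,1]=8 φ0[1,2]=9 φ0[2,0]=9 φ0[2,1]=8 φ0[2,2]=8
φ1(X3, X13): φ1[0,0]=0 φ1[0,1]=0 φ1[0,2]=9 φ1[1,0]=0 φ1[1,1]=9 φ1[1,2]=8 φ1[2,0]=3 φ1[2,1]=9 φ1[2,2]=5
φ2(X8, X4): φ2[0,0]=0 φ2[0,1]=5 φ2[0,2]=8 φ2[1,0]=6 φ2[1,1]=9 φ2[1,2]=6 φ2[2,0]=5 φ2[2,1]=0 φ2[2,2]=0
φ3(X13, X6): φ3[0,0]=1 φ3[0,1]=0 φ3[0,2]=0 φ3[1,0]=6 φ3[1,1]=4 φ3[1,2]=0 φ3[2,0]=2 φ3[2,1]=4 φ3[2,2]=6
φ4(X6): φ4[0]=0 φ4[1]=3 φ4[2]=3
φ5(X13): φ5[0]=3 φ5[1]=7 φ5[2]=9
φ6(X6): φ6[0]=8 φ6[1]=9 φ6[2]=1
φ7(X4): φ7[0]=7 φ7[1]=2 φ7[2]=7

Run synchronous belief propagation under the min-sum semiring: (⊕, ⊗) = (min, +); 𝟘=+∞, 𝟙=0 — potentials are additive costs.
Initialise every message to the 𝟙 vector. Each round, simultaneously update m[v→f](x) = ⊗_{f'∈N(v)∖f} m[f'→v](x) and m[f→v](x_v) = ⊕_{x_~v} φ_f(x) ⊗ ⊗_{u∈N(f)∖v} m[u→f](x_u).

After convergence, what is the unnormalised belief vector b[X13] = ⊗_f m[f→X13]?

b[X13] = [15, 19, 34]

init: all messages = 𝟙 over 3 values
r1 m[φ0→X8] = [1, 8, 8]
r1 m[φ0→X3] = [1, 2, 8]
r1 m[φ1→X3] = [0, 0, 3]
r1 m[φ1→X13] = [0, 0, 5]
r1 m[φ2→X8] = [0, 6, 0]
r1 m[φ2→X4] = [0, 0, 0]
r1 m[φ3→X13] = [0, 0, 2]
r1 m[φ3→X6] = [1, 0, 0]
r1 m[φ4→X6] = [0, 3, 3]
r1 m[φ5→X13] = [3, 7, 9]
r1 m[φ6→X6] = [8, 9, 1]
r1 m[φ7→X4] = [7, 2, 7]
r1 m[X8→φ0] = [0, 0, 0]
r1 m[X8→φ2] = [0, 0, 0]
r1 m[X3→φ0] = [0, 0, 0]
r1 m[X3→φ1] = [0, 0, 0]
r1 m[X4→φ2] = [0, 0, 0]
r1 m[X4→φ7] = [0, 0, 0]
r1 m[X13→φ1] = [0, 0, 0]
r1 m[X13→φ3] = [0, 0, 0]
r1 m[X13→φ5] = [0, 0, 0]
r1 m[X6→φ3] = [0, 0, 0]
r1 m[X6→φ4] = [0, 0, 0]
r1 m[X6→φ6] = [0, 0, 0]
r2 m[φ0→X8] = [1, 8, 8]
r2 m[φ0→X3] = [1, 2, 8]
r2 m[φ1→X3] = [0, 0, 3]
r2 m[φ1→X13] = [0, 0, 5]
r2 m[φ2→X8] = [0, 6, 0]
r2 m[φ2→X4] = [0, 0, 0]
r2 m[φ3→X13] = [0, 0, 2]
r2 m[φ3→X6] = [1, 0, 0]
r2 m[φ4→X6] = [0, 3, 3]
r2 m[φ5→X13] = [3, 7, 9]
r2 m[φ6→X6] = [8, 9, 1]
r2 m[φ7→X4] = [7, 2, 7]
r2 m[X8→φ0] = [0, 6, 0]
r2 m[X8→φ2] = [1, 8, 8]
r2 m[X3→φ0] = [0, 0, 3]
r2 m[X3→φ1] = [1, 2, 8]
r2 m[X4→φ2] = [7, 2, 7]
r2 m[X4→φ7] = [0, 0, 0]
r2 m[X13→φ1] = [3, 7, 11]
r2 m[X13→φ3] = [3, 7, 14]
r2 m[X13→φ5] = [0, 0, 7]
r2 m[X6→φ3] = [8, 12, 4]
r2 m[X6→φ4] = [9, 9, 1]
r2 m[X6→φ6] = [1, 3, 3]
r3 m[φ0→X8] = [1, 8, 8]
r3 m[φ0→X3] = [1, 2, 8]
r3 m[φ1→X3] = [3, 3, 6]
r3 m[φ1→X13] = [1, 1, 10]
r3 m[φ2→X8] = [7, 11, 2]
r3 m[φ2→X4] = [1, 6, 8]
r3 m[φ3→X13] = [4, 4, 10]
r3 m[φ3→X6] = [4, 3, 3]
r3 m[φ4→X6] = [0, 3, 3]
r3 m[φ5→X13] = [3, 7, 9]
r3 m[φ6→X6] = [8, 9, 1]
r3 m[φ7→X4] = [7, 2, 7]
r3 m[X8→φ0] = [0, 6, 0]
r3 m[X8→φ2] = [1, 8, 8]
r3 m[X3→φ0] = [0, 0, 3]
r3 m[X3→φ1] = [1, 2, 8]
r3 m[X4→φ2] = [7, 2, 7]
r3 m[X4→φ7] = [0, 0, 0]
r3 m[X13→φ1] = [3, 7, 11]
r3 m[X13→φ3] = [3, 7, 14]
r3 m[X13→φ5] = [0, 0, 7]
r3 m[X6→φ3] = [8, 12, 4]
r3 m[X6→φ4] = [9, 9, 1]
r3 m[X6→φ6] = [1, 3, 3]
r4 m[φ0→X8] = [1, 8, 8]
r4 m[φ0→X3] = [1, 2, 8]
r4 m[φ1→X3] = [3, 3, 6]
r4 m[φ1→X13] = [1, 1, 10]
r4 m[φ2→X8] = [7, 11, 2]
r4 m[φ2→X4] = [1, 6, 8]
r4 m[φ3→X13] = [4, 4, 10]
r4 m[φ3→X6] = [4, 3, 3]
r4 m[φ4→X6] = [0, 3, 3]
r4 m[φ5→X13] = [3, 7, 9]
r4 m[φ6→X6] = [8, 9, 1]
r4 m[φ7→X4] = [7, 2, 7]
r4 m[X8→φ0] = [7, 11, 2]
r4 m[X8→φ2] = [1, 8, 8]
r4 m[X3→φ0] = [3, 3, 6]
r4 m[X3→φ1] = [1, 2, 8]
r4 m[X4→φ2] = [7, 2, 7]
r4 m[X4→φ7] = [1, 6, 8]
r4 m[X13→φ1] = [7, 11, 19]
r4 m[X13→φ3] = [4, 8, 19]
r4 m[X13→φ5] = [5, 5, 20]
r4 m[X6→φ3] = [8, 12, 4]
r4 m[X6→φ4] = [12, 12, 4]
r4 m[X6→φ6] = [4, 6, 6]
r5 m[φ0→X8] = [4, 11, 11]
r5 m[φ0→X3] = [8, 9, 10]
r5 m[φ1→X3] = [7, 7, 10]
r5 m[φ1→X13] = [1, 1, 10]
r5 m[φ2→X8] = [7, 11, 2]
r5 m[φ2→X4] = [1, 6, 8]
r5 m[φ3→X13] = [4, 4, 10]
r5 m[φ3→X6] = [5, 4, 4]
r5 m[φ4→X6] = [0, 3, 3]
r5 m[φ5→X13] = [3, 7, 9]
r5 m[φ6→X6] = [8, 9, 1]
r5 m[φ7→X4] = [7, 2, 7]
r5 m[X8→φ0] = [7, 11, 2]
r5 m[X8→φ2] = [1, 8, 8]
r5 m[X3→φ0] = [3, 3, 6]
r5 m[X3→φ1] = [1, 2, 8]
r5 m[X4→φ2] = [7, 2, 7]
r5 m[X4→φ7] = [1, 6, 8]
r5 m[X13→φ1] = [7, 11, 19]
r5 m[X13→φ3] = [4, 8, 19]
r5 m[X13→φ5] = [5, 5, 20]
r5 m[X6→φ3] = [8, 12, 4]
r5 m[X6→φ4] = [12, 12, 4]
r5 m[X6→φ6] = [4, 6, 6]
r6 m[φ0→X8] = [4, 11, 11]
r6 m[φ0→X3] = [8, 9, 10]
r6 m[φ1→X3] = [7, 7, 10]
r6 m[φ1→X13] = [1, 1, 10]
r6 m[φ2→X8] = [7, 11, 2]
r6 m[φ2→X4] = [1, 6, 8]
r6 m[φ3→X13] = [4, 4, 10]
r6 m[φ3→X6] = [5, 4, 4]
r6 m[φ4→X6] = [0, 3, 3]
r6 m[φ5→X13] = [3, 7, 9]
r6 m[φ6→X6] = [8, 9, 1]
r6 m[φ7→X4] = [7, 2, 7]
r6 m[X8→φ0] = [7, 11, 2]
r6 m[X8→φ2] = [4, 11, 11]
r6 m[X3→φ0] = [7, 7, 10]
r6 m[X3→φ1] = [8, 9, 10]
r6 m[X4→φ2] = [7, 2, 7]
r6 m[X4→φ7] = [1, 6, 8]
r6 m[X13→φ1] = [7, 11, 19]
r6 m[X13→φ3] = [4, 8, 19]
r6 m[X13→φ5] = [5, 5, 20]
r6 m[X6→φ3] = [8, 12, 4]
r6 m[X6→φ4] = [13, 13, 5]
r6 m[X6→φ6] = [5, 7, 7]
r7 m[φ0→X8] = [8, 15, 15]
r7 m[φ0→X3] = [8, 9, 10]
r7 m[φ1→X3] = [7, 7, 10]
r7 m[φ1→X13] = [8, 8, 15]
r7 m[φ2→X8] = [7, 11, 2]
r7 m[φ2→X4] = [4, 9, 11]
r7 m[φ3→X13] = [4, 4, 10]
r7 m[φ3→X6] = [5, 4, 4]
r7 m[φ4→X6] = [0, 3, 3]
r7 m[φ5→X13] = [3, 7, 9]
r7 m[φ6→X6] = [8, 9, 1]
r7 m[φ7→X4] = [7, 2, 7]
r7 m[X8→φ0] = [7, 11, 2]
r7 m[X8→φ2] = [4, 11, 11]
r7 m[X3→φ0] = [7, 7, 10]
r7 m[X3→φ1] = [8, 9, 10]
r7 m[X4→φ2] = [7, 2, 7]
r7 m[X4→φ7] = [1, 6, 8]
r7 m[X13→φ1] = [7, 11, 19]
r7 m[X13→φ3] = [4, 8, 19]
r7 m[X13→φ5] = [5, 5, 20]
r7 m[X6→φ3] = [8, 12, 4]
r7 m[X6→φ4] = [13, 13, 5]
r7 m[X6→φ6] = [5, 7, 7]
r8 m[φ0→X8] = [8, 15, 15]
r8 m[φ0→X3] = [8, 9, 10]
r8 m[φ1→X3] = [7, 7, 10]
r8 m[φ1→X13] = [8, 8, 15]
r8 m[φ2→X8] = [7, 11, 2]
r8 m[φ2→X4] = [4, 9, 11]
r8 m[φ3→X13] = [4, 4, 10]
r8 m[φ3→X6] = [5, 4, 4]
r8 m[φ4→X6] = [0, 3, 3]
r8 m[φ5→X13] = [3, 7, 9]
r8 m[φ6→X6] = [8, 9, 1]
r8 m[φ7→X4] = [7, 2, 7]
r8 m[X8→φ0] = [7, 11, 2]
r8 m[X8→φ2] = [8, 15, 15]
r8 m[X3→φ0] = [7, 7, 10]
r8 m[X3→φ1] = [8, 9, 10]
r8 m[X4→φ2] = [7, 2, 7]
r8 m[X4→φ7] = [4, 9, 11]
r8 m[X13→φ1] = [7, 11, 19]
r8 m[X13→φ3] = [11, 15, 24]
r8 m[X13→φ5] = [12, 12, 25]
r8 m[X6→φ3] = [8, 12, 4]
r8 m[X6→φ4] = [13, 13, 5]
r8 m[X6→φ6] = [5, 7, 7]
r9 m[φ0→X8] = [8, 15, 15]
r9 m[φ0→X3] = [8, 9, 10]
r9 m[φ1→X3] = [7, 7, 10]
r9 m[φ1→X13] = [8, 8, 15]
r9 m[φ2→X8] = [7, 11, 2]
r9 m[φ2→X4] = [8, 13, 15]
r9 m[φ3→X13] = [4, 4, 10]
r9 m[φ3→X6] = [12, 11, 11]
r9 m[φ4→X6] = [0, 3, 3]
r9 m[φ5→X13] = [3, 7, 9]
r9 m[φ6→X6] = [8, 9, 1]
r9 m[φ7→X4] = [7, 2, 7]
r9 m[X8→φ0] = [7, 11, 2]
r9 m[X8→φ2] = [8, 15, 15]
r9 m[X3→φ0] = [7, 7, 10]
r9 m[X3→φ1] = [8, 9, 10]
r9 m[X4→φ2] = [7, 2, 7]
r9 m[X4→φ7] = [4, 9, 11]
r9 m[X13→φ1] = [7, 11, 19]
r9 m[X13→φ3] = [11, 15, 24]
r9 m[X13→φ5] = [12, 12, 25]
r9 m[X6→φ3] = [8, 12, 4]
r9 m[X6→φ4] = [13, 13, 5]
r9 m[X6→φ6] = [5, 7, 7]
r10 m[φ0→X8] = [8, 15, 15]
r10 m[φ0→X3] = [8, 9, 10]
r10 m[φ1→X3] = [7, 7, 10]
r10 m[φ1→X13] = [8, 8, 15]
r10 m[φ2→X8] = [7, 11, 2]
r10 m[φ2→X4] = [8, 13, 15]
r10 m[φ3→X13] = [4, 4, 10]
r10 m[φ3→X6] = [12, 11, 11]
r10 m[φ4→X6] = [0, 3, 3]
r10 m[φ5→X13] = [3, 7, 9]
r10 m[φ6→X6] = [8, 9, 1]
r10 m[φ7→X4] = [7, 2, 7]
r10 m[X8→φ0] = [7, 11, 2]
r10 m[X8→φ2] = [8, 15, 15]
r10 m[X3→φ0] = [7, 7, 10]
r10 m[X3→φ1] = [8, 9, 10]
r10 m[X4→φ2] = [7, 2, 7]
r10 m[X4→φ7] = [8, 13, 15]
r10 m[X13→φ1] = [7, 11, 19]
r10 m[X13→φ3] = [11, 15, 24]
r10 m[X13→φ5] = [12, 12, 25]
r10 m[X6→φ3] = [8, 12, 4]
r10 m[X6→φ4] = [20, 20, 12]
r10 m[X6→φ6] = [12, 14, 14]
r11 m[φ0→X8] = [8, 15, 15]
r11 m[φ0→X3] = [8, 9, 10]
r11 m[φ1→X3] = [7, 7, 10]
r11 m[φ1→X13] = [8, 8, 15]
r11 m[φ2→X8] = [7, 11, 2]
r11 m[φ2→X4] = [8, 13, 15]
r11 m[φ3→X13] = [4, 4, 10]
r11 m[φ3→X6] = [12, 11, 11]
r11 m[φ4→X6] = [0, 3, 3]
r11 m[φ5→X13] = [3, 7, 9]
r11 m[φ6→X6] = [8, 9, 1]
r11 m[φ7→X4] = [7, 2, 7]
r11 m[X8→φ0] = [7, 11, 2]
r11 m[X8→φ2] = [8, 15, 15]
r11 m[X3→φ0] = [7, 7, 10]
r11 m[X3→φ1] = [8, 9, 10]
r11 m[X4→φ2] = [7, 2, 7]
r11 m[X4→φ7] = [8, 13, 15]
r11 m[X13→φ1] = [7, 11, 19]
r11 m[X13→φ3] = [11, 15, 24]
r11 m[X13→φ5] = [12, 12, 25]
r11 m[X6→φ3] = [8, 12, 4]
r11 m[X6→φ4] = [20, 20, 12]
r11 m[X6→φ6] = [12, 14, 14]
fixed point reached at round 11
b[X13] = ⊗ incoming = [15, 19, 34]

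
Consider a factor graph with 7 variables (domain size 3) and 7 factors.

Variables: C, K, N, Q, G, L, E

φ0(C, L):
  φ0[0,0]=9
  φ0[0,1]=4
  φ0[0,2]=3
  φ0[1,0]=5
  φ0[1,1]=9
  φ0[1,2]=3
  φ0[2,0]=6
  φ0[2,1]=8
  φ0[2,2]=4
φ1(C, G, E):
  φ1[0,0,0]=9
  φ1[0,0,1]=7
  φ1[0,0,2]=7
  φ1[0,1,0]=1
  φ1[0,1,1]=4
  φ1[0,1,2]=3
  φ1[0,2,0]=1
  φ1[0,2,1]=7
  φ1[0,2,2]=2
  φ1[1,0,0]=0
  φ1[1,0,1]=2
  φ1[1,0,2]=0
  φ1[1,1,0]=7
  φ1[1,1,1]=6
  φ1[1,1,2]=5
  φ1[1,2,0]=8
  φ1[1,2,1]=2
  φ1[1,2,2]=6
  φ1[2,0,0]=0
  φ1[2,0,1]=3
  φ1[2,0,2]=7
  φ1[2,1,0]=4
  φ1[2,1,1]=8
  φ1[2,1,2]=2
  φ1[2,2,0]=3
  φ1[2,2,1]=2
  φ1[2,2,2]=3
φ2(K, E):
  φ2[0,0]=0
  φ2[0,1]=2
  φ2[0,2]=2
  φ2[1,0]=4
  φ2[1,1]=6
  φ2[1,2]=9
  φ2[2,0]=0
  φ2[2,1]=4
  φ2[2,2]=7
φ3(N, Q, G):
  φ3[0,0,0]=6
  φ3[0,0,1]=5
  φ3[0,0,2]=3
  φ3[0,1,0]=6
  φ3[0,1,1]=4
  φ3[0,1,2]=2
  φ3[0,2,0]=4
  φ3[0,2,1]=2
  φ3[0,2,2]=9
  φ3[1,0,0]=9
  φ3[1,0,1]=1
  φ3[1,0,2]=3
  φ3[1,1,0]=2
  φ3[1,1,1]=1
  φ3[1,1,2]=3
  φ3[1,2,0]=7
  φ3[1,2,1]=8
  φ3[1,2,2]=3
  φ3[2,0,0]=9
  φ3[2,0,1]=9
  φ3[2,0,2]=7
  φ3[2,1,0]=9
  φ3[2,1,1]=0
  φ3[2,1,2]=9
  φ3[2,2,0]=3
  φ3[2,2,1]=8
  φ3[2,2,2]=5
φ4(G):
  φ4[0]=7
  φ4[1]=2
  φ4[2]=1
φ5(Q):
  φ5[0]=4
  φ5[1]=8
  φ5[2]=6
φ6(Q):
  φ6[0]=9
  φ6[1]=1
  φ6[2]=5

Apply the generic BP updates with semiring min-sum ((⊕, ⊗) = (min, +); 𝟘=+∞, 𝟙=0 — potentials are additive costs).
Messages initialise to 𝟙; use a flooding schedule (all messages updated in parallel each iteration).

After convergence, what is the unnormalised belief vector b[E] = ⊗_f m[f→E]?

init: all messages = 𝟙 over 3 values
r1 m[φ0→C] = [3, 3, 4]
r1 m[φ0→L] = [5, 4, 3]
r1 m[φ1→C] = [1, 0, 0]
r1 m[φ1→G] = [0, 1, 1]
r1 m[φ1→E] = [0, 2, 0]
r1 m[φ2→K] = [0, 4, 0]
r1 m[φ2→E] = [0, 2, 2]
r1 m[φ3→N] = [2, 1, 0]
r1 m[φ3→Q] = [1, 0, 2]
r1 m[φ3→G] = [2, 0, 2]
r1 m[φ4→G] = [7, 2, 1]
r1 m[φ5→Q] = [4, 8, 6]
r1 m[φ6→Q] = [9, 1, 5]
r1 m[C→φ0] = [0, 0, 0]
r1 m[C→φ1] = [0, 0, 0]
r1 m[K→φ2] = [0, 0, 0]
r1 m[N→φ3] = [0, 0, 0]
r1 m[Q→φ3] = [0, 0, 0]
r1 m[Q→φ5] = [0, 0, 0]
r1 m[Q→φ6] = [0, 0, 0]
r1 m[G→φ1] = [0, 0, 0]
r1 m[G→φ3] = [0, 0, 0]
r1 m[G→φ4] = [0, 0, 0]
r1 m[L→φ0] = [0, 0, 0]
r1 m[E→φ1] = [0, 0, 0]
r1 m[E→φ2] = [0, 0, 0]
r2 m[φ0→C] = [3, 3, 4]
r2 m[φ0→L] = [5, 4, 3]
r2 m[φ1→C] = [1, 0, 0]
r2 m[φ1→G] = [0, 1, 1]
r2 m[φ1→E] = [0, 2, 0]
r2 m[φ2→K] = [0, 4, 0]
r2 m[φ2→E] = [0, 2, 2]
r2 m[φ3→N] = [2, 1, 0]
r2 m[φ3→Q] = [1, 0, 2]
r2 m[φ3→G] = [2, 0, 2]
r2 m[φ4→G] = [7, 2, 1]
r2 m[φ5→Q] = [4, 8, 6]
r2 m[φ6→Q] = [9, 1, 5]
r2 m[C→φ0] = [1, 0, 0]
r2 m[C→φ1] = [3, 3, 4]
r2 m[K→φ2] = [0, 0, 0]
r2 m[N→φ3] = [0, 0, 0]
r2 m[Q→φ3] = [13, 9, 11]
r2 m[Q→φ5] = [10, 1, 7]
r2 m[Q→φ6] = [5, 8, 8]
r2 m[G→φ1] = [9, 2, 3]
r2 m[G→φ3] = [7, 3, 2]
r2 m[G→φ4] = [2, 1, 3]
r2 m[L→φ0] = [0, 0, 0]
r2 m[E→φ1] = [0, 2, 2]
r2 m[E→φ2] = [0, 2, 0]
r3 m[φ0→C] = [3, 3, 4]
r3 m[φ0→L] = [5, 5, 3]
r3 m[φ1→C] = [3, 7, 6]
r3 m[φ1→G] = [3, 4, 4]
r3 m[φ1→E] = [6, 8, 8]
r3 m[φ2→K] = [0, 4, 0]
r3 m[φ2→E] = [0, 2, 2]
r3 m[φ3→N] = [13, 13, 12]
r3 m[φ3→Q] = [4, 3, 5]
r3 m[φ3→G] = [11, 9, 11]
r3 m[φ4→G] = [7, 2, 1]
r3 m[φ5→Q] = [4, 8, 6]
r3 m[φ6→Q] = [9, 1, 5]
r3 m[C→φ0] = [1, 0, 0]
r3 m[C→φ1] = [3, 3, 4]
r3 m[K→φ2] = [0, 0, 0]
r3 m[N→φ3] = [0, 0, 0]
r3 m[Q→φ3] = [13, 9, 11]
r3 m[Q→φ5] = [10, 1, 7]
r3 m[Q→φ6] = [5, 8, 8]
r3 m[G→φ1] = [9, 2, 3]
r3 m[G→φ3] = [7, 3, 2]
r3 m[G→φ4] = [2, 1, 3]
r3 m[L→φ0] = [0, 0, 0]
r3 m[E→φ1] = [0, 2, 2]
r3 m[E→φ2] = [0, 2, 0]
r4 m[φ0→C] = [3, 3, 4]
r4 m[φ0→L] = [5, 5, 3]
r4 m[φ1→C] = [3, 7, 6]
r4 m[φ1→G] = [3, 4, 4]
r4 m[φ1→E] = [6, 8, 8]
r4 m[φ2→K] = [0, 4, 0]
r4 m[φ2→E] = [0, 2, 2]
r4 m[φ3→N] = [13, 13, 12]
r4 m[φ3→Q] = [4, 3, 5]
r4 m[φ3→G] = [11, 9, 11]
r4 m[φ4→G] = [7, 2, 1]
r4 m[φ5→Q] = [4, 8, 6]
r4 m[φ6→Q] = [9, 1, 5]
r4 m[C→φ0] = [3, 7, 6]
r4 m[C→φ1] = [3, 3, 4]
r4 m[K→φ2] = [0, 0, 0]
r4 m[N→φ3] = [0, 0, 0]
r4 m[Q→φ3] = [13, 9, 11]
r4 m[Q→φ5] = [13, 4, 10]
r4 m[Q→φ6] = [8, 11, 11]
r4 m[G→φ1] = [18, 11, 12]
r4 m[G→φ3] = [10, 6, 5]
r4 m[G→φ4] = [14, 13, 15]
r4 m[L→φ0] = [0, 0, 0]
r4 m[E→φ1] = [0, 2, 2]
r4 m[E→φ2] = [6, 8, 8]
r5 m[φ0→C] = [3, 3, 4]
r5 m[φ0→L] = [12, 7, 6]
r5 m[φ1→C] = [12, 16, 15]
r5 m[φ1→G] = [3, 4, 4]
r5 m[φ1→E] = [15, 17, 17]
r5 m[φ2→K] = [6, 10, 6]
r5 m[φ2→E] = [0, 2, 2]
r5 m[φ3→N] = [16, 16, 15]
r5 m[φ3→Q] = [7, 6, 8]
r5 m[φ3→G] = [11, 9, 11]
r5 m[φ4→G] = [7, 2, 1]
r5 m[φ5→Q] = [4, 8, 6]
r5 m[φ6→Q] = [9, 1, 5]
r5 m[C→φ0] = [3, 7, 6]
r5 m[C→φ1] = [3, 3, 4]
r5 m[K→φ2] = [0, 0, 0]
r5 m[N→φ3] = [0, 0, 0]
r5 m[Q→φ3] = [13, 9, 11]
r5 m[Q→φ5] = [13, 4, 10]
r5 m[Q→φ6] = [8, 11, 11]
r5 m[G→φ1] = [18, 11, 12]
r5 m[G→φ3] = [10, 6, 5]
r5 m[G→φ4] = [14, 13, 15]
r5 m[L→φ0] = [0, 0, 0]
r5 m[E→φ1] = [0, 2, 2]
r5 m[E→φ2] = [6, 8, 8]
r6 m[φ0→C] = [3, 3, 4]
r6 m[φ0→L] = [12, 7, 6]
r6 m[φ1→C] = [12, 16, 15]
r6 m[φ1→G] = [3, 4, 4]
r6 m[φ1→E] = [15, 17, 17]
r6 m[φ2→K] = [6, 10, 6]
r6 m[φ2→E] = [0, 2, 2]
r6 m[φ3→N] = [16, 16, 15]
r6 m[φ3→Q] = [7, 6, 8]
r6 m[φ3→G] = [11, 9, 11]
r6 m[φ4→G] = [7, 2, 1]
r6 m[φ5→Q] = [4, 8, 6]
r6 m[φ6→Q] = [9, 1, 5]
r6 m[C→φ0] = [12, 16, 15]
r6 m[C→φ1] = [3, 3, 4]
r6 m[K→φ2] = [0, 0, 0]
r6 m[N→φ3] = [0, 0, 0]
r6 m[Q→φ3] = [13, 9, 11]
r6 m[Q→φ5] = [16, 7, 13]
r6 m[Q→φ6] = [11, 14, 14]
r6 m[G→φ1] = [18, 11, 12]
r6 m[G→φ3] = [10, 6, 5]
r6 m[G→φ4] = [14, 13, 15]
r6 m[L→φ0] = [0, 0, 0]
r6 m[E→φ1] = [0, 2, 2]
r6 m[E→φ2] = [15, 17, 17]
r7 m[φ0→C] = [3, 3, 4]
r7 m[φ0→L] = [21, 16, 15]
r7 m[φ1→C] = [12, 16, 15]
r7 m[φ1→G] = [3, 4, 4]
r7 m[φ1→E] = [15, 17, 17]
r7 m[φ2→K] = [15, 19, 15]
r7 m[φ2→E] = [0, 2, 2]
r7 m[φ3→N] = [16, 16, 15]
r7 m[φ3→Q] = [7, 6, 8]
r7 m[φ3→G] = [11, 9, 11]
r7 m[φ4→G] = [7, 2, 1]
r7 m[φ5→Q] = [4, 8, 6]
r7 m[φ6→Q] = [9, 1, 5]
r7 m[C→φ0] = [12, 16, 15]
r7 m[C→φ1] = [3, 3, 4]
r7 m[K→φ2] = [0, 0, 0]
r7 m[N→φ3] = [0, 0, 0]
r7 m[Q→φ3] = [13, 9, 11]
r7 m[Q→φ5] = [16, 7, 13]
r7 m[Q→φ6] = [11, 14, 14]
r7 m[G→φ1] = [18, 11, 12]
r7 m[G→φ3] = [10, 6, 5]
r7 m[G→φ4] = [14, 13, 15]
r7 m[L→φ0] = [0, 0, 0]
r7 m[E→φ1] = [0, 2, 2]
r7 m[E→φ2] = [15, 17, 17]
r8 m[φ0→C] = [3, 3, 4]
r8 m[φ0→L] = [21, 16, 15]
r8 m[φ1→C] = [12, 16, 15]
r8 m[φ1→G] = [3, 4, 4]
r8 m[φ1→E] = [15, 17, 17]
r8 m[φ2→K] = [15, 19, 15]
r8 m[φ2→E] = [0, 2, 2]
r8 m[φ3→N] = [16, 16, 15]
r8 m[φ3→Q] = [7, 6, 8]
r8 m[φ3→G] = [11, 9, 11]
r8 m[φ4→G] = [7, 2, 1]
r8 m[φ5→Q] = [4, 8, 6]
r8 m[φ6→Q] = [9, 1, 5]
r8 m[C→φ0] = [12, 16, 15]
r8 m[C→φ1] = [3, 3, 4]
r8 m[K→φ2] = [0, 0, 0]
r8 m[N→φ3] = [0, 0, 0]
r8 m[Q→φ3] = [13, 9, 11]
r8 m[Q→φ5] = [16, 7, 13]
r8 m[Q→φ6] = [11, 14, 14]
r8 m[G→φ1] = [18, 11, 12]
r8 m[G→φ3] = [10, 6, 5]
r8 m[G→φ4] = [14, 13, 15]
r8 m[L→φ0] = [0, 0, 0]
r8 m[E→φ1] = [0, 2, 2]
r8 m[E→φ2] = [15, 17, 17]
fixed point reached at round 8
b[E] = ⊗ incoming = [15, 19, 19]

b[E] = [15, 19, 19]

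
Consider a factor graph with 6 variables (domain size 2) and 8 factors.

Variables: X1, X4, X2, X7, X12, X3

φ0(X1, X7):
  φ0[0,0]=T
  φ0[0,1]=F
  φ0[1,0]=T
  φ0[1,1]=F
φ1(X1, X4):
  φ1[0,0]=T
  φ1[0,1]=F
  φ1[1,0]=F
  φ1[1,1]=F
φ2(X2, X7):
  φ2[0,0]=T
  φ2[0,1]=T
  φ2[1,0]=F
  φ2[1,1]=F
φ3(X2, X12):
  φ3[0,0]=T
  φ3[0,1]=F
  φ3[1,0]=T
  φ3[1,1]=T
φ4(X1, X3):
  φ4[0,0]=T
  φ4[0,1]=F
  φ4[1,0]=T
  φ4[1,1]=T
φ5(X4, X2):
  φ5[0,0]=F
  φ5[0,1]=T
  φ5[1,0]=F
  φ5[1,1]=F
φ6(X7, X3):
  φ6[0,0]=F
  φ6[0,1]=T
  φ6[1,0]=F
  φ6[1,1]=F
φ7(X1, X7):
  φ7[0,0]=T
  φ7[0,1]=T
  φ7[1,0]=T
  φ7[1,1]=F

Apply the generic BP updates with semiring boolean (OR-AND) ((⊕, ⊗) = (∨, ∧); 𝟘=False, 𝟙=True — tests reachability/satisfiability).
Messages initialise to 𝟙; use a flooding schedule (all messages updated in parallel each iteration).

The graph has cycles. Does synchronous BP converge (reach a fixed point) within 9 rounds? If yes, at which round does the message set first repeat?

init: all messages = 𝟙 over 2 values
r1 m[φ0→X1] = [T, T]
r1 m[φ0→X7] = [T, F]
r1 m[φ1→X1] = [T, F]
r1 m[φ1→X4] = [T, F]
r1 m[φ2→X2] = [T, F]
r1 m[φ2→X7] = [T, T]
r1 m[φ3→X2] = [T, T]
r1 m[φ3→X12] = [T, T]
r1 m[φ4→X1] = [T, T]
r1 m[φ4→X3] = [T, T]
r1 m[φ5→X4] = [T, F]
r1 m[φ5→X2] = [F, T]
r1 m[φ6→X7] = [T, F]
r1 m[φ6→X3] = [F, T]
r1 m[φ7→X1] = [T, T]
r1 m[φ7→X7] = [T, T]
r1 m[X1→φ0] = [T, T]
r1 m[X1→φ1] = [T, T]
r1 m[X1→φ4] = [T, T]
r1 m[X1→φ7] = [T, T]
r1 m[X4→φ1] = [T, T]
r1 m[X4→φ5] = [T, T]
r1 m[X2→φ2] = [T, T]
r1 m[X2→φ3] = [T, T]
r1 m[X2→φ5] = [T, T]
r1 m[X7→φ0] = [T, T]
r1 m[X7→φ2] = [T, T]
r1 m[X7→φ6] = [T, T]
r1 m[X7→φ7] = [T, T]
r1 m[X12→φ3] = [T, T]
r1 m[X3→φ4] = [T, T]
r1 m[X3→φ6] = [T, T]
r2 m[φ0→X1] = [T, T]
r2 m[φ0→X7] = [T, F]
r2 m[φ1→X1] = [T, F]
r2 m[φ1→X4] = [T, F]
r2 m[φ2→X2] = [T, F]
r2 m[φ2→X7] = [T, T]
r2 m[φ3→X2] = [T, T]
r2 m[φ3→X12] = [T, T]
r2 m[φ4→X1] = [T, T]
r2 m[φ4→X3] = [T, T]
r2 m[φ5→X4] = [T, F]
r2 m[φ5→X2] = [F, T]
r2 m[φ6→X7] = [T, F]
r2 m[φ6→X3] = [F, T]
r2 m[φ7→X1] = [T, T]
r2 m[φ7→X7] = [T, T]
r2 m[X1→φ0] = [T, F]
r2 m[X1→φ1] = [T, T]
r2 m[X1→φ4] = [T, F]
r2 m[X1→φ7] = [T, F]
r2 m[X4→φ1] = [T, F]
r2 m[X4→φ5] = [T, F]
r2 m[X2→φ2] = [F, T]
r2 m[X2→φ3] = [F, F]
r2 m[X2→φ5] = [T, F]
r2 m[X7→φ0] = [T, F]
r2 m[X7→φ2] = [T, F]
r2 m[X7→φ6] = [T, F]
r2 m[X7→φ7] = [T, F]
r2 m[X12→φ3] = [T, T]
r2 m[X3→φ4] = [F, T]
r2 m[X3→φ6] = [T, T]
r3 m[φ0→X1] = [T, T]
r3 m[φ0→X7] = [T, F]
r3 m[φ1→X1] = [T, F]
r3 m[φ1→X4] = [T, F]
r3 m[φ2→X2] = [T, F]
r3 m[φ2→X7] = [F, F]
r3 m[φ3→X2] = [T, T]
r3 m[φ3→X12] = [F, F]
r3 m[φ4→X1] = [F, T]
r3 m[φ4→X3] = [T, F]
r3 m[φ5→X4] = [F, F]
r3 m[φ5→X2] = [F, T]
r3 m[φ6→X7] = [T, F]
r3 m[φ6→X3] = [F, T]
r3 m[φ7→X1] = [T, T]
r3 m[φ7→X7] = [T, T]
r3 m[X1→φ0] = [T, F]
r3 m[X1→φ1] = [T, T]
r3 m[X1→φ4] = [T, F]
r3 m[X1→φ7] = [T, F]
r3 m[X4→φ1] = [T, F]
r3 m[X4→φ5] = [T, F]
r3 m[X2→φ2] = [F, T]
r3 m[X2→φ3] = [F, F]
r3 m[X2→φ5] = [T, F]
r3 m[X7→φ0] = [T, F]
r3 m[X7→φ2] = [T, F]
r3 m[X7→φ6] = [T, F]
r3 m[X7→φ7] = [T, F]
r3 m[X12→φ3] = [T, T]
r3 m[X3→φ4] = [F, T]
r3 m[X3→φ6] = [T, T]
r4 m[φ0→X1] = [T, T]
r4 m[φ0→X7] = [T, F]
r4 m[φ1→X1] = [T, F]
r4 m[φ1→X4] = [T, F]
r4 m[φ2→X2] = [T, F]
r4 m[φ2→X7] = [F, F]
r4 m[φ3→X2] = [T, T]
r4 m[φ3→X12] = [F, F]
r4 m[φ4→X1] = [F, T]
r4 m[φ4→X3] = [T, F]
r4 m[φ5→X4] = [F, F]
r4 m[φ5→X2] = [F, T]
r4 m[φ6→X7] = [T, F]
r4 m[φ6→X3] = [F, T]
r4 m[φ7→X1] = [T, T]
r4 m[φ7→X7] = [T, T]
r4 m[X1→φ0] = [F, F]
r4 m[X1→φ1] = [F, T]
r4 m[X1→φ4] = [T, F]
r4 m[X1→φ7] = [F, F]
r4 m[X4→φ1] = [F, F]
r4 m[X4→φ5] = [T, F]
r4 m[X2→φ2] = [F, T]
r4 m[X2→φ3] = [F, F]
r4 m[X2→φ5] = [T, F]
r4 m[X7→φ0] = [F, F]
r4 m[X7→φ2] = [T, F]
r4 m[X7→φ6] = [F, F]
r4 m[X7→φ7] = [F, F]
r4 m[X12→φ3] = [T, T]
r4 m[X3→φ4] = [F, T]
r4 m[X3→φ6] = [T, F]
r5 m[φ0→X1] = [F, F]
r5 m[φ0→X7] = [F, F]
r5 m[φ1→X1] = [F, F]
r5 m[φ1→X4] = [F, F]
r5 m[φ2→X2] = [T, F]
r5 m[φ2→X7] = [F, F]
r5 m[φ3→X2] = [T, T]
r5 m[φ3→X12] = [F, F]
r5 m[φ4→X1] = [F, T]
r5 m[φ4→X3] = [T, F]
r5 m[φ5→X4] = [F, F]
r5 m[φ5→X2] = [F, T]
r5 m[φ6→X7] = [F, F]
r5 m[φ6→X3] = [F, F]
r5 m[φ7→X1] = [F, F]
r5 m[φ7→X7] = [F, F]
r5 m[X1→φ0] = [F, F]
r5 m[X1→φ1] = [F, T]
r5 m[X1→φ4] = [T, F]
r5 m[X1→φ7] = [F, F]
r5 m[X4→φ1] = [F, F]
r5 m[X4→φ5] = [T, F]
r5 m[X2→φ2] = [F, T]
r5 m[X2→φ3] = [F, F]
r5 m[X2→φ5] = [T, F]
r5 m[X7→φ0] = [F, F]
r5 m[X7→φ2] = [T, F]
r5 m[X7→φ6] = [F, F]
r5 m[X7→φ7] = [F, F]
r5 m[X12→φ3] = [T, T]
r5 m[X3→φ4] = [F, T]
r5 m[X3→φ6] = [T, F]
r6 m[φ0→X1] = [F, F]
r6 m[φ0→X7] = [F, F]
r6 m[φ1→X1] = [F, F]
r6 m[φ1→X4] = [F, F]
r6 m[φ2→X2] = [T, F]
r6 m[φ2→X7] = [F, F]
r6 m[φ3→X2] = [T, T]
r6 m[φ3→X12] = [F, F]
r6 m[φ4→X1] = [F, T]
r6 m[φ4→X3] = [T, F]
r6 m[φ5→X4] = [F, F]
r6 m[φ5→X2] = [F, T]
r6 m[φ6→X7] = [F, F]
r6 m[φ6→X3] = [F, F]
r6 m[φ7→X1] = [F, F]
r6 m[φ7→X7] = [F, F]
r6 m[X1→φ0] = [F, F]
r6 m[X1→φ1] = [F, F]
r6 m[X1→φ4] = [F, F]
r6 m[X1→φ7] = [F, F]
r6 m[X4→φ1] = [F, F]
r6 m[X4→φ5] = [F, F]
r6 m[X2→φ2] = [F, T]
r6 m[X2→φ3] = [F, F]
r6 m[X2→φ5] = [T, F]
r6 m[X7→φ0] = [F, F]
r6 m[X7→φ2] = [F, F]
r6 m[X7→φ6] = [F, F]
r6 m[X7→φ7] = [F, F]
r6 m[X12→φ3] = [T, T]
r6 m[X3→φ4] = [F, F]
r6 m[X3→φ6] = [T, F]
r7 m[φ0→X1] = [F, F]
r7 m[φ0→X7] = [F, F]
r7 m[φ1→X1] = [F, F]
r7 m[φ1→X4] = [F, F]
r7 m[φ2→X2] = [F, F]
r7 m[φ2→X7] = [F, F]
r7 m[φ3→X2] = [T, T]
r7 m[φ3→X12] = [F, F]
r7 m[φ4→X1] = [F, F]
r7 m[φ4→X3] = [F, F]
r7 m[φ5→X4] = [F, F]
r7 m[φ5→X2] = [F, F]
r7 m[φ6→X7] = [F, F]
r7 m[φ6→X3] = [F, F]
r7 m[φ7→X1] = [F, F]
r7 m[φ7→X7] = [F, F]
r7 m[X1→φ0] = [F, F]
r7 m[X1→φ1] = [F, F]
r7 m[X1→φ4] = [F, F]
r7 m[X1→φ7] = [F, F]
r7 m[X4→φ1] = [F, F]
r7 m[X4→φ5] = [F, F]
r7 m[X2→φ2] = [F, T]
r7 m[X2→φ3] = [F, F]
r7 m[X2→φ5] = [T, F]
r7 m[X7→φ0] = [F, F]
r7 m[X7→φ2] = [F, F]
r7 m[X7→φ6] = [F, F]
r7 m[X7→φ7] = [F, F]
r7 m[X12→φ3] = [T, T]
r7 m[X3→φ4] = [F, F]
r7 m[X3→φ6] = [T, F]
r8 m[φ0→X1] = [F, F]
r8 m[φ0→X7] = [F, F]
r8 m[φ1→X1] = [F, F]
r8 m[φ1→X4] = [F, F]
r8 m[φ2→X2] = [F, F]
r8 m[φ2→X7] = [F, F]
r8 m[φ3→X2] = [T, T]
r8 m[φ3→X12] = [F, F]
r8 m[φ4→X1] = [F, F]
r8 m[φ4→X3] = [F, F]
r8 m[φ5→X4] = [F, F]
r8 m[φ5→X2] = [F, F]
r8 m[φ6→X7] = [F, F]
r8 m[φ6→X3] = [F, F]
r8 m[φ7→X1] = [F, F]
r8 m[φ7→X7] = [F, F]
r8 m[X1→φ0] = [F, F]
r8 m[X1→φ1] = [F, F]
r8 m[X1→φ4] = [F, F]
r8 m[X1→φ7] = [F, F]
r8 m[X4→φ1] = [F, F]
r8 m[X4→φ5] = [F, F]
r8 m[X2→φ2] = [F, F]
r8 m[X2→φ3] = [F, F]
r8 m[X2→φ5] = [F, F]
r8 m[X7→φ0] = [F, F]
r8 m[X7→φ2] = [F, F]
r8 m[X7→φ6] = [F, F]
r8 m[X7→φ7] = [F, F]
r8 m[X12→φ3] = [T, T]
r8 m[X3→φ4] = [F, F]
r8 m[X3→φ6] = [F, F]
r9 m[φ0→X1] = [F, F]
r9 m[φ0→X7] = [F, F]
r9 m[φ1→X1] = [F, F]
r9 m[φ1→X4] = [F, F]
r9 m[φ2→X2] = [F, F]
r9 m[φ2→X7] = [F, F]
r9 m[φ3→X2] = [T, T]
r9 m[φ3→X12] = [F, F]
r9 m[φ4→X1] = [F, F]
r9 m[φ4→X3] = [F, F]
r9 m[φ5→X4] = [F, F]
r9 m[φ5→X2] = [F, F]
r9 m[φ6→X7] = [F, F]
r9 m[φ6→X3] = [F, F]
r9 m[φ7→X1] = [F, F]
r9 m[φ7→X7] = [F, F]
r9 m[X1→φ0] = [F, F]
r9 m[X1→φ1] = [F, F]
r9 m[X1→φ4] = [F, F]
r9 m[X1→φ7] = [F, F]
r9 m[X4→φ1] = [F, F]
r9 m[X4→φ5] = [F, F]
r9 m[X2→φ2] = [F, F]
r9 m[X2→φ3] = [F, F]
r9 m[X2→φ5] = [F, F]
r9 m[X7→φ0] = [F, F]
r9 m[X7→φ2] = [F, F]
r9 m[X7→φ6] = [F, F]
r9 m[X7→φ7] = [F, F]
r9 m[X12→φ3] = [T, T]
r9 m[X3→φ4] = [F, F]
r9 m[X3→φ6] = [F, F]
fixed point reached at round 9
messages reach a fixed point at round 9

CONVERGED at round 9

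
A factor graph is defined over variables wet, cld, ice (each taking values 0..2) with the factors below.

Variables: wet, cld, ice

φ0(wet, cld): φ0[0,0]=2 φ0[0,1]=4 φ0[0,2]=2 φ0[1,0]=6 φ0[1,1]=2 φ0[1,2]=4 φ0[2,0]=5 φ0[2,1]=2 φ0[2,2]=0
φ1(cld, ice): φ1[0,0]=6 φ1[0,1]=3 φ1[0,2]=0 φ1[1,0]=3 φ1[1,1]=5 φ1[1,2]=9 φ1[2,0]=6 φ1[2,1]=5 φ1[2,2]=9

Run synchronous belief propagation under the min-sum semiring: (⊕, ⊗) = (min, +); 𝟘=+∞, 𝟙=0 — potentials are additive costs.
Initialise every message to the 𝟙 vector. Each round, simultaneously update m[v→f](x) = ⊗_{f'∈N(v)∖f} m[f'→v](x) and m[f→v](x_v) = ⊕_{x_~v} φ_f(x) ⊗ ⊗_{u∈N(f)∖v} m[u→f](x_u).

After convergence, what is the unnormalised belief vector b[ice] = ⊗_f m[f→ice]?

init: all messages = 𝟙 over 3 values
r1 m[φ0→wet] = [2, 2, 0]
r1 m[φ0→cld] = [2, 2, 0]
r1 m[φ1→cld] = [0, 3, 5]
r1 m[φ1→ice] = [3, 3, 0]
r1 m[wet→φ0] = [0, 0, 0]
r1 m[cld→φ0] = [0, 0, 0]
r1 m[cld→φ1] = [0, 0, 0]
r1 m[ice→φ1] = [0, 0, 0]
r2 m[φ0→wet] = [2, 2, 0]
r2 m[φ0→cld] = [2, 2, 0]
r2 m[φ1→cld] = [0, 3, 5]
r2 m[φ1→ice] = [3, 3, 0]
r2 m[wet→φ0] = [0, 0, 0]
r2 m[cld→φ0] = [0, 3, 5]
r2 m[cld→φ1] = [2, 2, 0]
r2 m[ice→φ1] = [0, 0, 0]
r3 m[φ0→wet] = [2, 5, 5]
r3 m[φ0→cld] = [2, 2, 0]
r3 m[φ1→cld] = [0, 3, 5]
r3 m[φ1→ice] = [5, 5, 2]
r3 m[wet→φ0] = [0, 0, 0]
r3 m[cld→φ0] = [0, 3, 5]
r3 m[cld→φ1] = [2, 2, 0]
r3 m[ice→φ1] = [0, 0, 0]
r4 m[φ0→wet] = [2, 5, 5]
r4 m[φ0→cld] = [2, 2, 0]
r4 m[φ1→cld] = [0, 3, 5]
r4 m[φ1→ice] = [5, 5, 2]
r4 m[wet→φ0] = [0, 0, 0]
r4 m[cld→φ0] = [0, 3, 5]
r4 m[cld→φ1] = [2, 2, 0]
r4 m[ice→φ1] = [0, 0, 0]
fixed point reached at round 4
b[ice] = ⊗ incoming = [5, 5, 2]

b[ice] = [5, 5, 2]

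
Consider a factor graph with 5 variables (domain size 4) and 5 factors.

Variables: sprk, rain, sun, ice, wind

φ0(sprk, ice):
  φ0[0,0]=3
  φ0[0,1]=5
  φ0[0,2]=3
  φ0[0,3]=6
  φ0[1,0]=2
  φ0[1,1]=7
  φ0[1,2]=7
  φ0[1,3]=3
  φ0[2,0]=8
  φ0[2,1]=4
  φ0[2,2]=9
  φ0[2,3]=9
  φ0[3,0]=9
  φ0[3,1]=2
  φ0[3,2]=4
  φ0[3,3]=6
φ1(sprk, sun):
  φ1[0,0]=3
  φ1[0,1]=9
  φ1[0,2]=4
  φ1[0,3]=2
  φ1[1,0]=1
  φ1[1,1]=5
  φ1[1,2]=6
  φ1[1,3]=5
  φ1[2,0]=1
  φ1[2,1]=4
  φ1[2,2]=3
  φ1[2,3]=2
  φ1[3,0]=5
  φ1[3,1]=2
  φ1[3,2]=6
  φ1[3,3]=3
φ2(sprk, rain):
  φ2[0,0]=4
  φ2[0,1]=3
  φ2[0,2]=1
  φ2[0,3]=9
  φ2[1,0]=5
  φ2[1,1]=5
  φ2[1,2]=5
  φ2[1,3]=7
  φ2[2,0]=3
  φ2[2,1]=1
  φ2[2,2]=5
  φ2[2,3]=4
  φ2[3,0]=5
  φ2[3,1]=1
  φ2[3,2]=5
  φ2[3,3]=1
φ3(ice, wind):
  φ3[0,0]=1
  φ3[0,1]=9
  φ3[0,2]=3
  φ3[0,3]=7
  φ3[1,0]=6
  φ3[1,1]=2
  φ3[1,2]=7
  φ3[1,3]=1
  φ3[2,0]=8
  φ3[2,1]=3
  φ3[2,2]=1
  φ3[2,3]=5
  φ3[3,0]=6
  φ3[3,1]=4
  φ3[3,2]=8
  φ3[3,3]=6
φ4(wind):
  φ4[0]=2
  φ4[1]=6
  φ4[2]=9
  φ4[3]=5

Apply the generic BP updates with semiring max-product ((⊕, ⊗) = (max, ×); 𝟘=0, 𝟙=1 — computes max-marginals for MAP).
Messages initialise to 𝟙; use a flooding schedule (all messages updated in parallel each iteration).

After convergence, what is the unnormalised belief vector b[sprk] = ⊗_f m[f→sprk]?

init: all messages = 𝟙 over 4 values
r1 m[φ0→sprk] = [6, 7, 9, 9]
r1 m[φ0→ice] = [9, 7, 9, 9]
r1 m[φ1→sprk] = [9, 6, 4, 6]
r1 m[φ1→sun] = [5, 9, 6, 5]
r1 m[φ2→sprk] = [9, 7, 5, 5]
r1 m[φ2→rain] = [5, 5, 5, 9]
r1 m[φ3→ice] = [9, 7, 8, 8]
r1 m[φ3→wind] = [8, 9, 8, 7]
r1 m[φ4→wind] = [2, 6, 9, 5]
r1 m[sprk→φ0] = [1, 1, 1, 1]
r1 m[sprk→φ1] = [1, 1, 1, 1]
r1 m[sprk→φ2] = [1, 1, 1, 1]
r1 m[rain→φ2] = [1, 1, 1, 1]
r1 m[sun→φ1] = [1, 1, 1, 1]
r1 m[ice→φ0] = [1, 1, 1, 1]
r1 m[ice→φ3] = [1, 1, 1, 1]
r1 m[wind→φ3] = [1, 1, 1, 1]
r1 m[wind→φ4] = [1, 1, 1, 1]
r2 m[φ0→sprk] = [6, 7, 9, 9]
r2 m[φ0→ice] = [9, 7, 9, 9]
r2 m[φ1→sprk] = [9, 6, 4, 6]
r2 m[φ1→sun] = [5, 9, 6, 5]
r2 m[φ2→sprk] = [9, 7, 5, 5]
r2 m[φ2→rain] = [5, 5, 5, 9]
r2 m[φ3→ice] = [9, 7, 8, 8]
r2 m[φ3→wind] = [8, 9, 8, 7]
r2 m[φ4→wind] = [2, 6, 9, 5]
r2 m[sprk→φ0] = [81, 42, 20, 30]
r2 m[sprk→φ1] = [54, 49, 45, 45]
r2 m[sprk→φ2] = [54, 42, 36, 54]
r2 m[rain→φ2] = [1, 1, 1, 1]
r2 m[sun→φ1] = [1, 1, 1, 1]
r2 m[ice→φ0] = [9, 7, 8, 8]
r2 m[ice→φ3] = [9, 7, 9, 9]
r2 m[wind→φ3] = [2, 6, 9, 5]
r2 m[wind→φ4] = [8, 9, 8, 7]
r3 m[φ0→sprk] = [48, 56, 72, 81]
r3 m[φ0→ice] = [270, 405, 294, 486]
r3 m[φ1→sprk] = [9, 6, 4, 6]
r3 m[φ1→sun] = [225, 486, 294, 245]
r3 m[φ2→sprk] = [9, 7, 5, 5]
r3 m[φ2→rain] = [270, 210, 270, 486]
r3 m[φ3→ice] = [54, 63, 25, 72]
r3 m[φ3→wind] = [72, 81, 72, 63]
r3 m[φ4→wind] = [2, 6, 9, 5]
r3 m[sprk→φ0] = [81, 42, 20, 30]
r3 m[sprk→φ1] = [54, 49, 45, 45]
r3 m[sprk→φ2] = [54, 42, 36, 54]
r3 m[rain→φ2] = [1, 1, 1, 1]
r3 m[sun→φ1] = [1, 1, 1, 1]
r3 m[ice→φ0] = [9, 7, 8, 8]
r3 m[ice→φ3] = [9, 7, 9, 9]
r3 m[wind→φ3] = [2, 6, 9, 5]
r3 m[wind→φ4] = [8, 9, 8, 7]
r4 m[φ0→sprk] = [48, 56, 72, 81]
r4 m[φ0→ice] = [270, 405, 294, 486]
r4 m[φ1→sprk] = [9, 6, 4, 6]
r4 m[φ1→sun] = [225, 486, 294, 245]
r4 m[φ2→sprk] = [9, 7, 5, 5]
r4 m[φ2→rain] = [270, 210, 270, 486]
r4 m[φ3→ice] = [54, 63, 25, 72]
r4 m[φ3→wind] = [72, 81, 72, 63]
r4 m[φ4→wind] = [2, 6, 9, 5]
r4 m[sprk→φ0] = [81, 42, 20, 30]
r4 m[sprk→φ1] = [432, 392, 360, 405]
r4 m[sprk→φ2] = [432, 336, 288, 486]
r4 m[rain→φ2] = [1, 1, 1, 1]
r4 m[sun→φ1] = [1, 1, 1, 1]
r4 m[ice→φ0] = [54, 63, 25, 72]
r4 m[ice→φ3] = [270, 405, 294, 486]
r4 m[wind→φ3] = [2, 6, 9, 5]
r4 m[wind→φ4] = [72, 81, 72, 63]
r5 m[φ0→sprk] = [432, 441, 648, 486]
r5 m[φ0→ice] = [270, 405, 294, 486]
r5 m[φ1→sprk] = [9, 6, 4, 6]
r5 m[φ1→sun] = [2025, 3888, 2430, 1960]
r5 m[φ2→sprk] = [9, 7, 5, 5]
r5 m[φ2→rain] = [2430, 1680, 2430, 3888]
r5 m[φ3→ice] = [54, 63, 25, 72]
r5 m[φ3→wind] = [2916, 2430, 3888, 2916]
r5 m[φ4→wind] = [2, 6, 9, 5]
r5 m[sprk→φ0] = [81, 42, 20, 30]
r5 m[sprk→φ1] = [432, 392, 360, 405]
r5 m[sprk→φ2] = [432, 336, 288, 486]
r5 m[rain→φ2] = [1, 1, 1, 1]
r5 m[sun→φ1] = [1, 1, 1, 1]
r5 m[ice→φ0] = [54, 63, 25, 72]
r5 m[ice→φ3] = [270, 405, 294, 486]
r5 m[wind→φ3] = [2, 6, 9, 5]
r5 m[wind→φ4] = [72, 81, 72, 63]
r6 m[φ0→sprk] = [432, 441, 648, 486]
r6 m[φ0→ice] = [270, 405, 294, 486]
r6 m[φ1→sprk] = [9, 6, 4, 6]
r6 m[φ1→sun] = [2025, 3888, 2430, 1960]
r6 m[φ2→sprk] = [9, 7, 5, 5]
r6 m[φ2→rain] = [2430, 1680, 2430, 3888]
r6 m[φ3→ice] = [54, 63, 25, 72]
r6 m[φ3→wind] = [2916, 2430, 3888, 2916]
r6 m[φ4→wind] = [2, 6, 9, 5]
r6 m[sprk→φ0] = [81, 42, 20, 30]
r6 m[sprk→φ1] = [3888, 3087, 3240, 2430]
r6 m[sprk→φ2] = [3888, 2646, 2592, 2916]
r6 m[rain→φ2] = [1, 1, 1, 1]
r6 m[sun→φ1] = [1, 1, 1, 1]
r6 m[ice→φ0] = [54, 63, 25, 72]
r6 m[ice→φ3] = [270, 405, 294, 486]
r6 m[wind→φ3] = [2, 6, 9, 5]
r6 m[wind→φ4] = [2916, 2430, 3888, 2916]
r7 m[φ0→sprk] = [432, 441, 648, 486]
r7 m[φ0→ice] = [270, 405, 294, 486]
r7 m[φ1→sprk] = [9, 6, 4, 6]
r7 m[φ1→sun] = [12150, 34992, 18522, 15435]
r7 m[φ2→sprk] = [9, 7, 5, 5]
r7 m[φ2→rain] = [15552, 13230, 14580, 34992]
r7 m[φ3→ice] = [54, 63, 25, 72]
r7 m[φ3→wind] = [2916, 2430, 3888, 2916]
r7 m[φ4→wind] = [2, 6, 9, 5]
r7 m[sprk→φ0] = [81, 42, 20, 30]
r7 m[sprk→φ1] = [3888, 3087, 3240, 2430]
r7 m[sprk→φ2] = [3888, 2646, 2592, 2916]
r7 m[rain→φ2] = [1, 1, 1, 1]
r7 m[sun→φ1] = [1, 1, 1, 1]
r7 m[ice→φ0] = [54, 63, 25, 72]
r7 m[ice→φ3] = [270, 405, 294, 486]
r7 m[wind→φ3] = [2, 6, 9, 5]
r7 m[wind→φ4] = [2916, 2430, 3888, 2916]
r8 m[φ0→sprk] = [432, 441, 648, 486]
r8 m[φ0→ice] = [270, 405, 294, 486]
r8 m[φ1→sprk] = [9, 6, 4, 6]
r8 m[φ1→sun] = [12150, 34992, 18522, 15435]
r8 m[φ2→sprk] = [9, 7, 5, 5]
r8 m[φ2→rain] = [15552, 13230, 14580, 34992]
r8 m[φ3→ice] = [54, 63, 25, 72]
r8 m[φ3→wind] = [2916, 2430, 3888, 2916]
r8 m[φ4→wind] = [2, 6, 9, 5]
r8 m[sprk→φ0] = [81, 42, 20, 30]
r8 m[sprk→φ1] = [3888, 3087, 3240, 2430]
r8 m[sprk→φ2] = [3888, 2646, 2592, 2916]
r8 m[rain→φ2] = [1, 1, 1, 1]
r8 m[sun→φ1] = [1, 1, 1, 1]
r8 m[ice→φ0] = [54, 63, 25, 72]
r8 m[ice→φ3] = [270, 405, 294, 486]
r8 m[wind→φ3] = [2, 6, 9, 5]
r8 m[wind→φ4] = [2916, 2430, 3888, 2916]
fixed point reached at round 8
b[sprk] = ⊗ incoming = [34992, 18522, 12960, 14580]

b[sprk] = [34992, 18522, 12960, 14580]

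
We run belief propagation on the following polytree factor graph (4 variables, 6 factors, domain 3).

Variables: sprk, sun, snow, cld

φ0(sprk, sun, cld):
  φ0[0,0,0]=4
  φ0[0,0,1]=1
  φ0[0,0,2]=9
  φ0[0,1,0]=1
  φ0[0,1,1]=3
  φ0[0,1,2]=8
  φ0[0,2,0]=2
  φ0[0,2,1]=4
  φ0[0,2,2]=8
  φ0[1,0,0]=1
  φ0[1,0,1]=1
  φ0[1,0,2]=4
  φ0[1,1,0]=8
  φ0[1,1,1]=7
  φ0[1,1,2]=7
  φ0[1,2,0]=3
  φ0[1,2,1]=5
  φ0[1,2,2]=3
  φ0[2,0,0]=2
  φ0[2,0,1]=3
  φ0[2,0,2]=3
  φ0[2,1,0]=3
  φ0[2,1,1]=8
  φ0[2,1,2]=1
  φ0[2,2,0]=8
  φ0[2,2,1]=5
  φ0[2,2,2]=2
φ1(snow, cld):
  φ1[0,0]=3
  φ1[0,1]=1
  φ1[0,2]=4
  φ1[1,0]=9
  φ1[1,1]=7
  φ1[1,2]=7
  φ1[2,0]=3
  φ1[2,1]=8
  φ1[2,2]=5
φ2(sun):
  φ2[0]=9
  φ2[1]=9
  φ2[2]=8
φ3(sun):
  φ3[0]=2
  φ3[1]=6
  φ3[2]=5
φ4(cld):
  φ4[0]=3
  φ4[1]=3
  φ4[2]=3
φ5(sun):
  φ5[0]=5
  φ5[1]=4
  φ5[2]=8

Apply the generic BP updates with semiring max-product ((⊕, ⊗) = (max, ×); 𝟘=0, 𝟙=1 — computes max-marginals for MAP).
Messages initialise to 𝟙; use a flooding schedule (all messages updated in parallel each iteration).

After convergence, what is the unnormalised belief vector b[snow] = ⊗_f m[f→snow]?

b[snow] = [30720, 69120, 41472]

init: all messages = 𝟙 over 3 values
r1 m[φ0→sprk] = [9, 8, 8]
r1 m[φ0→sun] = [9, 8, 8]
r1 m[φ0→cld] = [8, 8, 9]
r1 m[φ1→snow] = [4, 9, 8]
r1 m[φ1→cld] = [9, 8, 7]
r1 m[φ2→sun] = [9, 9, 8]
r1 m[φ3→sun] = [2, 6, 5]
r1 m[φ4→cld] = [3, 3, 3]
r1 m[φ5→sun] = [5, 4, 8]
r1 m[sprk→φ0] = [1, 1, 1]
r1 m[sun→φ0] = [1, 1, 1]
r1 m[sun→φ2] = [1, 1, 1]
r1 m[sun→φ3] = [1, 1, 1]
r1 m[sun→φ5] = [1, 1, 1]
r1 m[snow→φ1] = [1, 1, 1]
r1 m[cld→φ0] = [1, 1, 1]
r1 m[cld→φ1] = [1, 1, 1]
r1 m[cld→φ4] = [1, 1, 1]
r2 m[φ0→sprk] = [9, 8, 8]
r2 m[φ0→sun] = [9, 8, 8]
r2 m[φ0→cld] = [8, 8, 9]
r2 m[φ1→snow] = [4, 9, 8]
r2 m[φ1→cld] = [9, 8, 7]
r2 m[φ2→sun] = [9, 9, 8]
r2 m[φ3→sun] = [2, 6, 5]
r2 m[φ4→cld] = [3, 3, 3]
r2 m[φ5→sun] = [5, 4, 8]
r2 m[sprk→φ0] = [1, 1, 1]
r2 m[sun→φ0] = [90, 216, 320]
r2 m[sun→φ2] = [90, 192, 320]
r2 m[sun→φ3] = [405, 288, 512]
r2 m[sun→φ5] = [162, 432, 320]
r2 m[snow→φ1] = [1, 1, 1]
r2 m[cld→φ0] = [27, 24, 21]
r2 m[cld→φ1] = [24, 24, 27]
r2 m[cld→φ4] = [72, 64, 63]
r3 m[φ0→sprk] = [53760, 46656, 69120]
r3 m[φ0→sun] = [189, 216, 216]
r3 m[φ0→cld] = [2560, 1728, 2560]
r3 m[φ1→snow] = [108, 216, 192]
r3 m[φ1→cld] = [9, 8, 7]
r3 m[φ2→sun] = [9, 9, 8]
r3 m[φ3→sun] = [2, 6, 5]
r3 m[φ4→cld] = [3, 3, 3]
r3 m[φ5→sun] = [5, 4, 8]
r3 m[sprk→φ0] = [1, 1, 1]
r3 m[sun→φ0] = [90, 216, 320]
r3 m[sun→φ2] = [90, 192, 320]
r3 m[sun→φ3] = [405, 288, 512]
r3 m[sun→φ5] = [162, 432, 320]
r3 m[snow→φ1] = [1, 1, 1]
r3 m[cld→φ0] = [27, 24, 21]
r3 m[cld→φ1] = [24, 24, 27]
r3 m[cld→φ4] = [72, 64, 63]
r4 m[φ0→sprk] = [53760, 46656, 69120]
r4 m[φ0→sun] = [189, 216, 216]
r4 m[φ0→cld] = [2560, 1728, 2560]
r4 m[φ1→snow] = [108, 216, 192]
r4 m[φ1→cld] = [9, 8, 7]
r4 m[φ2→sun] = [9, 9, 8]
r4 m[φ3→sun] = [2, 6, 5]
r4 m[φ4→cld] = [3, 3, 3]
r4 m[φ5→sun] = [5, 4, 8]
r4 m[sprk→φ0] = [1, 1, 1]
r4 m[sun→φ0] = [90, 216, 320]
r4 m[sun→φ2] = [1890, 5184, 8640]
r4 m[sun→φ3] = [8505, 7776, 13824]
r4 m[sun→φ5] = [3402, 11664, 8640]
r4 m[snow→φ1] = [1, 1, 1]
r4 m[cld→φ0] = [27, 24, 21]
r4 m[cld→φ1] = [7680, 5184, 7680]
r4 m[cld→φ4] = [23040, 13824, 17920]
r5 m[φ0→sprk] = [53760, 46656, 69120]
r5 m[φ0→sun] = [189, 216, 216]
r5 m[φ0→cld] = [2560, 1728, 2560]
r5 m[φ1→snow] = [30720, 69120, 41472]
r5 m[φ1→cld] = [9, 8, 7]
r5 m[φ2→sun] = [9, 9, 8]
r5 m[φ3→sun] = [2, 6, 5]
r5 m[φ4→cld] = [3, 3, 3]
r5 m[φ5→sun] = [5, 4, 8]
r5 m[sprk→φ0] = [1, 1, 1]
r5 m[sun→φ0] = [90, 216, 320]
r5 m[sun→φ2] = [1890, 5184, 8640]
r5 m[sun→φ3] = [8505, 7776, 13824]
r5 m[sun→φ5] = [3402, 11664, 8640]
r5 m[snow→φ1] = [1, 1, 1]
r5 m[cld→φ0] = [27, 24, 21]
r5 m[cld→φ1] = [7680, 5184, 7680]
r5 m[cld→φ4] = [23040, 13824, 17920]
r6 m[φ0→sprk] = [53760, 46656, 69120]
r6 m[φ0→sun] = [189, 216, 216]
r6 m[φ0→cld] = [2560, 1728, 2560]
r6 m[φ1→snow] = [30720, 69120, 41472]
r6 m[φ1→cld] = [9, 8, 7]
r6 m[φ2→sun] = [9, 9, 8]
r6 m[φ3→sun] = [2, 6, 5]
r6 m[φ4→cld] = [3, 3, 3]
r6 m[φ5→sun] = [5, 4, 8]
r6 m[sprk→φ0] = [1, 1, 1]
r6 m[sun→φ0] = [90, 216, 320]
r6 m[sun→φ2] = [1890, 5184, 8640]
r6 m[sun→φ3] = [8505, 7776, 13824]
r6 m[sun→φ5] = [3402, 11664, 8640]
r6 m[snow→φ1] = [1, 1, 1]
r6 m[cld→φ0] = [27, 24, 21]
r6 m[cld→φ1] = [7680, 5184, 7680]
r6 m[cld→φ4] = [23040, 13824, 17920]
fixed point reached at round 6
b[snow] = ⊗ incoming = [30720, 69120, 41472]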